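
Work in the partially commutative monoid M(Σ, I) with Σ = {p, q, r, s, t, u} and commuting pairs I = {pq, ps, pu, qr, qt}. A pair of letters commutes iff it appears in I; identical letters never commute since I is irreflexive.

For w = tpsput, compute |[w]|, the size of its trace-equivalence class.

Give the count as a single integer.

6

piece 0:t — minimal
piece 1:p rests on {0:t}
piece 2:s rests on {0:t}
piece 3:p rests on {1:p}
piece 4:u rests on {2:s}
piece 5:t rests on {3:p, 4:u}
minimal pieces: {0:t}
ways to finish when only these pieces remain (= sum over removing one remaining piece with nothing left below it):
  1 left: {5}→1
  2 left: {3,5}→1  {4,5}→1
  3 left: {1,3,5}→1  {2,4,5}→1  {3,4,5}→2
  4 left: {1,3,4,5}→3  {2,3,4,5}→3
  placing 0:t first → 6 extensions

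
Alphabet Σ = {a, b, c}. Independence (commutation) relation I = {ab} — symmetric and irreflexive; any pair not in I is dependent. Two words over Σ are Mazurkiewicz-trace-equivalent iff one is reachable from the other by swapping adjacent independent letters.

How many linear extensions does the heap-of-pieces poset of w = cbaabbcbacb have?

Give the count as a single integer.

20

piece 0:c — minimal
piece 1:b rests on {0:c}
piece 2:a rests on {0:c}
piece 3:a rests on {2:a}
piece 4:b rests on {1:b}
piece 5:b rests on {4:b}
piece 6:c rests on {3:a, 5:b}
piece 7:b rests on {6:c}
piece 8:a rests on {6:c}
piece 9:c rests on {7:b, 8:a}
piece 10:b rests on {9:c}
minimal pieces: {0:c}
ways to finish when only these pieces remain (= sum over removing one remaining piece with nothing left below it):
  1 left: {10}→1
  2 left: {9,10}→1
  3 left: {7,9,10}→1  {8,9,10}→1
  4 left: {7,8,9,10}→2
  5 left: {6,7,8,9,10}→2
  6 left: {3,6,7,8,9,10}→2  {5,6,7,8,9,10}→2
  7 left: {2,3,6,7,8,9,10}→2  {3,5,6,7,8,9,10}→4  {4,5,6,7,8,9,10}→2
  8 left: {1,4,5,6,7,8,9,10}→2  {2,3,5,6,7,8,9,10}→6  {3,4,5,6,7,8,9,10}→6
  9 left: {1,3,4,5,6,7,8,9,10}→8  {2,3,4,5,6,7,8,9,10}→12
  placing 0:c first → 20 extensions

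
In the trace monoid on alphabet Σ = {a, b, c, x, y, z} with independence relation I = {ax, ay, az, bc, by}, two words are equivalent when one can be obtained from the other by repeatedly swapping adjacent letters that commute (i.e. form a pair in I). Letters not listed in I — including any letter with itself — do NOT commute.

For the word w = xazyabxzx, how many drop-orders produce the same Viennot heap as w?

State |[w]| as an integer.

16

piece 0:x — minimal
piece 1:a — minimal
piece 2:z rests on {0:x}
piece 3:y rests on {2:z}
piece 4:a rests on {1:a}
piece 5:b rests on {2:z, 4:a}
piece 6:x rests on {3:y, 5:b}
piece 7:z rests on {6:x}
piece 8:x rests on {7:z}
minimal pieces: {0:x, 1:a}
ways to finish when only these pieces remain (= sum over removing one remaining piece with nothing left below it):
  1 left: {8}→1
  2 left: {7,8}→1
  3 left: {6,7,8}→1
  4 left: {3,6,7,8}→1  {5,6,7,8}→1
  5 left: {3,5,6,7,8}→2  {4,5,6,7,8}→1
  6 left: {1,4,5,6,7,8}→1  {2,3,5,6,7,8}→2  {3,4,5,6,7,8}→3
  7 left: {0,2,3,5,6,7,8}→2  {1,3,4,5,6,7,8}→4  {2,3,4,5,6,7,8}→5
  placing 0:x first → 9 extensions
  placing 1:a first → 7 extensions
total linear extensions = 16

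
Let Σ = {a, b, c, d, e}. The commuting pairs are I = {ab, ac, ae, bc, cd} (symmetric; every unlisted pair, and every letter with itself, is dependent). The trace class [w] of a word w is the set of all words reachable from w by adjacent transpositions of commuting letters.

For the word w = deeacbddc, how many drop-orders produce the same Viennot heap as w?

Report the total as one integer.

#0=d has no predecessor
#1=e depends on [0:d]
#2=e depends on [1:e]
#3=a depends on [0:d]
#4=c depends on [2:e]
#5=b depends on [2:e]
#6=d depends on [3:a, 5:b]
#7=d depends on [6:d]
#8=c depends on [4:c]
sources: [0:d]
N(rest) = Σ N(rest − s) over sources s of rest; N(one piece) = 1:
  size 1 → [7]=1  [8]=1
  size 2 → [4,8]=1  [6,7]=1  [7,8]=2
  size 3 → [3,6,7]=1  [4,7,8]=3  [5,6,7]=1  [6,7,8]=3
  size 4 → [3,5,6,7]=2  [3,6,7,8]=4  [4,6,7,8]=6  [5,6,7,8]=4
  size 5 → [3,4,6,7,8]=10  [3,5,6,7,8]=10  [4,5,6,7,8]=10
  size 6 → [2,4,5,6,7,8]=10  [3,4,5,6,7,8]=30
  size 7 → [1,2,4,5,6,7,8]=10  [2,3,4,5,6,7,8]=40
  first=0(d) contributes 50

50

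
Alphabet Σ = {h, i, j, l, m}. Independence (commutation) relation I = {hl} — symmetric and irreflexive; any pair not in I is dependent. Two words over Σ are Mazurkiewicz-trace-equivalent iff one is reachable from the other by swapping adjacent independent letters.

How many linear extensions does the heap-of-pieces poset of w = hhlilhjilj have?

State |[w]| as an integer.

6

0(h) covers ∅
1(h) covers 0:h
2(l) covers ∅
3(i) covers 1:h, 2:l
4(l) covers 3:i
5(h) covers 3:i
6(j) covers 4:l, 5:h
7(i) covers 6:j
8(l) covers 7:i
9(j) covers 8:l
floor of heap: 0:h, 2:l
completions by unplaced set U, small U first (add the entries for U minus each lowest piece of U):
  |U|=1: {9}:1
  |U|=2: {8,9}:1
  |U|=3: {7,8,9}:1
  |U|=4: {6,7,8,9}:1
  |U|=5: {4,6,7,8,9}:1  {5,6,7,8,9}:1
  |U|=6: {4,5,6,7,8,9}:2
  |U|=7: {3,4,5,6,7,8,9}:2
  |U|=8: {1,3,4,5,6,7,8,9}:2  {2,3,4,5,6,7,8,9}:2
  start at 0(h): 4
  start at 2(l): 2
sum over floor = 6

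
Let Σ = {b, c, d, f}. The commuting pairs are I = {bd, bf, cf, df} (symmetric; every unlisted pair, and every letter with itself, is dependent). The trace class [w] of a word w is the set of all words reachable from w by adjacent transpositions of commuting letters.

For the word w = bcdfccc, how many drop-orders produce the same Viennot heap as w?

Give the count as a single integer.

7

piece 0:b — minimal
piece 1:c rests on {0:b}
piece 2:d rests on {1:c}
piece 3:f — minimal
piece 4:c rests on {2:d}
piece 5:c rests on {4:c}
piece 6:c rests on {5:c}
minimal pieces: {0:b, 3:f}
ways to finish when only these pieces remain (= sum over removing one remaining piece with nothing left below it):
  1 left: {3}→1  {6}→1
  2 left: {3,6}→2  {5,6}→1
  3 left: {3,5,6}→3  {4,5,6}→1
  4 left: {2,4,5,6}→1  {3,4,5,6}→4
  5 left: {1,2,4,5,6}→1  {2,3,4,5,6}→5
  placing 0:b first → 6 extensions
  placing 3:f first → 1 extensions
total linear extensions = 7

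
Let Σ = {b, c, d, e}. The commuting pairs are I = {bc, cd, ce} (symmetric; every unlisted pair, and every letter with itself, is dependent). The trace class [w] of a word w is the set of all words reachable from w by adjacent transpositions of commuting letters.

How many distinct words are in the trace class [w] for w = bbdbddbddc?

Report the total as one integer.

#0=b has no predecessor
#1=b depends on [0:b]
#2=d depends on [1:b]
#3=b depends on [2:d]
#4=d depends on [3:b]
#5=d depends on [4:d]
#6=b depends on [5:d]
#7=d depends on [6:b]
#8=d depends on [7:d]
#9=c has no predecessor
sources: [0:b, 9:c]
N(rest) = Σ N(rest − s) over sources s of rest; N(one piece) = 1:
  size 1 → [8]=1  [9]=1
  size 2 → [7,8]=1  [8,9]=2
  size 3 → [6,7,8]=1  [7,8,9]=3
  size 4 → [5,6,7,8]=1  [6,7,8,9]=4
  size 5 → [4,5,6,7,8]=1  [5,6,7,8,9]=5
  size 6 → [3,4,5,6,7,8]=1  [4,5,6,7,8,9]=6
  size 7 → [2,3,4,5,6,7,8]=1  [3,4,5,6,7,8,9]=7
  size 8 → [1,2,3,4,5,6,7,8]=1  [2,3,4,5,6,7,8,9]=8
  first=0(b) contributes 9
  first=9(c) contributes 1
|[w]| = 10

10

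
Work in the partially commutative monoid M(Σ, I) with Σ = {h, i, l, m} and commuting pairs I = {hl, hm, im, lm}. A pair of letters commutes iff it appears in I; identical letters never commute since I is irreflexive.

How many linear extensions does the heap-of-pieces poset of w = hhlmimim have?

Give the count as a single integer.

piece 0:h — minimal
piece 1:h rests on {0:h}
piece 2:l — minimal
piece 3:m — minimal
piece 4:i rests on {1:h, 2:l}
piece 5:m rests on {3:m}
piece 6:i rests on {4:i}
piece 7:m rests on {5:m}
minimal pieces: {0:h, 2:l, 3:m}
ways to finish when only these pieces remain (= sum over removing one remaining piece with nothing left below it):
  1 left: {6}→1  {7}→1
  2 left: {4,6}→1  {5,7}→1  {6,7}→2
  3 left: {1,4,6}→1  {2,4,6}→1  {3,5,7}→1  {4,6,7}→3  {5,6,7}→3
  4 left: {0,1,4,6}→1  {1,2,4,6}→2  {1,4,6,7}→4  {2,4,6,7}→4  {3,5,6,7}→4  {4,5,6,7}→6
  5 left: {0,1,2,4,6}→3  {0,1,4,6,7}→5  {1,2,4,6,7}→10  {1,4,5,6,7}→10  {2,4,5,6,7}→10  {3,4,5,6,7}→10
  6 left: {0,1,2,4,6,7}→18  {0,1,4,5,6,7}→15  {1,2,4,5,6,7}→30  {1,3,4,5,6,7}→20  {2,3,4,5,6,7}→20
  placing 0:h first → 70 extensions
  placing 2:l first → 35 extensions
  placing 3:m first → 63 extensions
total linear extensions = 168

168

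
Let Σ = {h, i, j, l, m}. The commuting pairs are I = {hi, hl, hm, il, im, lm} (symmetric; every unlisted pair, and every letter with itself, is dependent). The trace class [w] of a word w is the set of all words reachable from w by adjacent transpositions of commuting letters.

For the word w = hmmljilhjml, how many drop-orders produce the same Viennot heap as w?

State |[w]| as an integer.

piece 0:h — minimal
piece 1:m — minimal
piece 2:m rests on {1:m}
piece 3:l — minimal
piece 4:j rests on {0:h, 2:m, 3:l}
piece 5:i rests on {4:j}
piece 6:l rests on {4:j}
piece 7:h rests on {4:j}
piece 8:j rests on {5:i, 6:l, 7:h}
piece 9:m rests on {8:j}
piece 10:l rests on {8:j}
minimal pieces: {0:h, 1:m, 3:l}
ways to finish when only these pieces remain (= sum over removing one remaining piece with nothing left below it):
  1 left: {9}→1  {10}→1
  2 left: {9,10}→2
  3 left: {8,9,10}→2
  4 left: {5,8,9,10}→2  {6,8,9,10}→2  {7,8,9,10}→2
  5 left: {5,6,8,9,10}→4  {5,7,8,9,10}→4  {6,7,8,9,10}→4
  6 left: {5,6,7,8,9,10}→12
  7 left: {4,5,6,7,8,9,10}→12
  8 left: {0,4,5,6,7,8,9,10}→12  {2,4,5,6,7,8,9,10}→12  {3,4,5,6,7,8,9,10}→12
  9 left: {0,2,4,5,6,7,8,9,10}→24  {0,3,4,5,6,7,8,9,10}→24  {1,2,4,5,6,7,8,9,10}→12  {2,3,4,5,6,7,8,9,10}→24
  placing 0:h first → 36 extensions
  placing 1:m first → 72 extensions
  placing 3:l first → 36 extensions
total linear extensions = 144

144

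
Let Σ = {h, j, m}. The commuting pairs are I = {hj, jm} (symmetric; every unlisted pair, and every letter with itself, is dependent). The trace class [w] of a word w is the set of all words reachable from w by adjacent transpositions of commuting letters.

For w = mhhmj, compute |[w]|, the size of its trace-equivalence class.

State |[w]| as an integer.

5

#0=m has no predecessor
#1=h depends on [0:m]
#2=h depends on [1:h]
#3=m depends on [2:h]
#4=j has no predecessor
sources: [0:m, 4:j]
N(rest) = Σ N(rest − s) over sources s of rest; N(one piece) = 1:
  size 1 → [3]=1  [4]=1
  size 2 → [2,3]=1  [3,4]=2
  size 3 → [1,2,3]=1  [2,3,4]=3
  first=0(m) contributes 4
  first=4(j) contributes 1
|[w]| = 5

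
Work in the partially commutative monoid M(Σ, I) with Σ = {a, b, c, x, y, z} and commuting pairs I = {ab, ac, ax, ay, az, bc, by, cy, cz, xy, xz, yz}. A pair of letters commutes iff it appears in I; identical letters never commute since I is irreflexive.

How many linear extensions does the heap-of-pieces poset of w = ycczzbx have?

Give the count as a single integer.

drop 0:y onto floor
drop 1:c onto floor
drop 2:c onto {1:c}
drop 3:z onto floor
drop 4:z onto {3:z}
drop 5:b onto {4:z}
drop 6:x onto {2:c, 5:b}
ground layer = {0:y, 1:c, 3:z}
drop-orders for the pieces not yet dropped (sum over which currently-grounded one goes next):
  1 to go: {0} 1  {6} 1
  2 to go: {0,6} 2  {2,6} 1  {5,6} 1
  3 to go: {0,2,6} 3  {0,5,6} 3  {1,2,6} 1  {2,5,6} 2  {4,5,6} 1
  4 to go: {0,1,2,6} 4  {0,2,5,6} 8  {0,4,5,6} 4  {1,2,5,6} 3  {2,4,5,6} 3  {3,4,5,6} 1
  5 to go: {0,1,2,5,6} 15  {0,2,4,5,6} 15  {0,3,4,5,6} 5  {1,2,4,5,6} 6  {2,3,4,5,6} 4
  if 0:y drops first: 10 orders
  if 1:c drops first: 24 orders
  if 3:z drops first: 36 orders
heap linearizations: 70

70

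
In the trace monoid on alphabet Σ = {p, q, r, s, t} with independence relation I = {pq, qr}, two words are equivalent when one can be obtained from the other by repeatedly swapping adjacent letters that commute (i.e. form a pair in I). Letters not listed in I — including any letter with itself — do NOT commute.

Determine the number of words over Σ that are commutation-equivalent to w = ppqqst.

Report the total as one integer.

6

#0=p has no predecessor
#1=p depends on [0:p]
#2=q has no predecessor
#3=q depends on [2:q]
#4=s depends on [1:p, 3:q]
#5=t depends on [4:s]
sources: [0:p, 2:q]
N(rest) = Σ N(rest − s) over sources s of rest; N(one piece) = 1:
  size 1 → [5]=1
  size 2 → [4,5]=1
  size 3 → [1,4,5]=1  [3,4,5]=1
  size 4 → [0,1,4,5]=1  [1,3,4,5]=2  [2,3,4,5]=1
  first=0(p) contributes 3
  first=2(q) contributes 3
|[w]| = 6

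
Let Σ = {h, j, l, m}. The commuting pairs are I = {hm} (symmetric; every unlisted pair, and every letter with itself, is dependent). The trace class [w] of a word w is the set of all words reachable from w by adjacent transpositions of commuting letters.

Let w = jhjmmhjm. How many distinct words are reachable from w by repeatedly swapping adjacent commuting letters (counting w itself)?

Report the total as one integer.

#0=j has no predecessor
#1=h depends on [0:j]
#2=j depends on [1:h]
#3=m depends on [2:j]
#4=m depends on [3:m]
#5=h depends on [2:j]
#6=j depends on [4:m, 5:h]
#7=m depends on [6:j]
sources: [0:j]
N(rest) = Σ N(rest − s) over sources s of rest; N(one piece) = 1:
  size 1 → [7]=1
  size 2 → [6,7]=1
  size 3 → [4,6,7]=1  [5,6,7]=1
  size 4 → [3,4,6,7]=1  [4,5,6,7]=2
  size 5 → [3,4,5,6,7]=3
  size 6 → [2,3,4,5,6,7]=3
  first=0(j) contributes 3

3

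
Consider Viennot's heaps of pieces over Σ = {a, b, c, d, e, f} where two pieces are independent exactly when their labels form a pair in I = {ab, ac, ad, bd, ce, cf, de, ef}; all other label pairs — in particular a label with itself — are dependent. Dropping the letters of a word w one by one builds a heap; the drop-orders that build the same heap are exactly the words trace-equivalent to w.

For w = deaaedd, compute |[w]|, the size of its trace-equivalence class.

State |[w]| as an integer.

35

drop 0:d onto floor
drop 1:e onto floor
drop 2:a onto {1:e}
drop 3:a onto {2:a}
drop 4:e onto {3:a}
drop 5:d onto {0:d}
drop 6:d onto {5:d}
ground layer = {0:d, 1:e}
drop-orders for the pieces not yet dropped (sum over which currently-grounded one goes next):
  1 to go: {4} 1  {6} 1
  2 to go: {3,4} 1  {4,6} 2  {5,6} 1
  3 to go: {0,5,6} 1  {2,3,4} 1  {3,4,6} 3  {4,5,6} 3
  4 to go: {0,4,5,6} 4  {1,2,3,4} 1  {2,3,4,6} 4  {3,4,5,6} 6
  5 to go: {0,3,4,5,6} 10  {1,2,3,4,6} 5  {2,3,4,5,6} 10
  if 0:d drops first: 15 orders
  if 1:e drops first: 20 orders
heap linearizations: 35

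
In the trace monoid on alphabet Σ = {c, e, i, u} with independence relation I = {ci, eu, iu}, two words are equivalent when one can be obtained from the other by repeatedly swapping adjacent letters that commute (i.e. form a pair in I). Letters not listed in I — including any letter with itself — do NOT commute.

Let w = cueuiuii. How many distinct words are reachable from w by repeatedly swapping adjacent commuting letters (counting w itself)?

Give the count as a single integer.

drop 0:c onto floor
drop 1:u onto {0:c}
drop 2:e onto {0:c}
drop 3:u onto {1:u}
drop 4:i onto {2:e}
drop 5:u onto {3:u}
drop 6:i onto {4:i}
drop 7:i onto {6:i}
ground layer = {0:c}
drop-orders for the pieces not yet dropped (sum over which currently-grounded one goes next):
  1 to go: {5} 1  {7} 1
  2 to go: {3,5} 1  {5,7} 2  {6,7} 1
  3 to go: {1,3,5} 1  {3,5,7} 3  {4,6,7} 1  {5,6,7} 3
  4 to go: {1,3,5,7} 4  {2,4,6,7} 1  {3,5,6,7} 6  {4,5,6,7} 4
  5 to go: {1,3,5,6,7} 10  {2,4,5,6,7} 5  {3,4,5,6,7} 10
  6 to go: {1,3,4,5,6,7} 20  {2,3,4,5,6,7} 15
  if 0:c drops first: 35 orders

35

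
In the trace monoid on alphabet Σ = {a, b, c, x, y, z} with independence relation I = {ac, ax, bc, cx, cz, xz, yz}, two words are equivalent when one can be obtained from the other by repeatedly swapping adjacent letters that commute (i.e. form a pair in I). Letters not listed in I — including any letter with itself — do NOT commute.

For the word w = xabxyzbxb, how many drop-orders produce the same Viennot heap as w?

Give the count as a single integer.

6

drop 0:x onto floor
drop 1:a onto floor
drop 2:b onto {0:x, 1:a}
drop 3:x onto {2:b}
drop 4:y onto {3:x}
drop 5:z onto {2:b}
drop 6:b onto {4:y, 5:z}
drop 7:x onto {6:b}
drop 8:b onto {7:x}
ground layer = {0:x, 1:a}
drop-orders for the pieces not yet dropped (sum over which currently-grounded one goes next):
  1 to go: {8} 1
  2 to go: {7,8} 1
  3 to go: {6,7,8} 1
  4 to go: {4,6,7,8} 1  {5,6,7,8} 1
  5 to go: {3,4,6,7,8} 1  {4,5,6,7,8} 2
  6 to go: {3,4,5,6,7,8} 3
  7 to go: {2,3,4,5,6,7,8} 3
  if 0:x drops first: 3 orders
  if 1:a drops first: 3 orders
heap linearizations: 6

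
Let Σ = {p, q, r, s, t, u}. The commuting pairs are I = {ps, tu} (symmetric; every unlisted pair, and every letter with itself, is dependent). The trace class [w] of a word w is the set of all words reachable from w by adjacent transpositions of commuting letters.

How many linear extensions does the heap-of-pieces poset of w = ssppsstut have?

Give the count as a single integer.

45

piece 0:s — minimal
piece 1:s rests on {0:s}
piece 2:p — minimal
piece 3:p rests on {2:p}
piece 4:s rests on {1:s}
piece 5:s rests on {4:s}
piece 6:t rests on {3:p, 5:s}
piece 7:u rests on {3:p, 5:s}
piece 8:t rests on {6:t}
minimal pieces: {0:s, 2:p}
ways to finish when only these pieces remain (= sum over removing one remaining piece with nothing left below it):
  1 left: {7}→1  {8}→1
  2 left: {6,8}→1  {7,8}→2
  3 left: {6,7,8}→3
  4 left: {3,6,7,8}→3  {5,6,7,8}→3
  5 left: {2,3,6,7,8}→3  {3,5,6,7,8}→6  {4,5,6,7,8}→3
  6 left: {1,4,5,6,7,8}→3  {2,3,5,6,7,8}→9  {3,4,5,6,7,8}→9
  7 left: {0,1,4,5,6,7,8}→3  {1,3,4,5,6,7,8}→12  {2,3,4,5,6,7,8}→18
  placing 0:s first → 30 extensions
  placing 2:p first → 15 extensions
total linear extensions = 45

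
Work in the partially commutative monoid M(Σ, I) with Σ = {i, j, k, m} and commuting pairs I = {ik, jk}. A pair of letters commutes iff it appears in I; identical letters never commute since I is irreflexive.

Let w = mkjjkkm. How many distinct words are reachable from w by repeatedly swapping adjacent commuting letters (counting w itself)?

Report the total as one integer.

#0=m has no predecessor
#1=k depends on [0:m]
#2=j depends on [0:m]
#3=j depends on [2:j]
#4=k depends on [1:k]
#5=k depends on [4:k]
#6=m depends on [3:j, 5:k]
sources: [0:m]
N(rest) = Σ N(rest − s) over sources s of rest; N(one piece) = 1:
  size 1 → [6]=1
  size 2 → [3,6]=1  [5,6]=1
  size 3 → [2,3,6]=1  [3,5,6]=2  [4,5,6]=1
  size 4 → [1,4,5,6]=1  [2,3,5,6]=3  [3,4,5,6]=3
  size 5 → [1,3,4,5,6]=4  [2,3,4,5,6]=6
  first=0(m) contributes 10

10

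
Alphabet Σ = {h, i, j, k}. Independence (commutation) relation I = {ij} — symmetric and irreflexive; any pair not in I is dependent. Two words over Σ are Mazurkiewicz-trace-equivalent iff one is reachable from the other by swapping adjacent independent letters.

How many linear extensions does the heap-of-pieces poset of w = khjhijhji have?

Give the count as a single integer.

4

drop 0:k onto floor
drop 1:h onto {0:k}
drop 2:j onto {1:h}
drop 3:h onto {2:j}
drop 4:i onto {3:h}
drop 5:j onto {3:h}
drop 6:h onto {4:i, 5:j}
drop 7:j onto {6:h}
drop 8:i onto {6:h}
ground layer = {0:k}
drop-orders for the pieces not yet dropped (sum over which currently-grounded one goes next):
  1 to go: {7} 1  {8} 1
  2 to go: {7,8} 2
  3 to go: {6,7,8} 2
  4 to go: {4,6,7,8} 2  {5,6,7,8} 2
  5 to go: {4,5,6,7,8} 4
  6 to go: {3,4,5,6,7,8} 4
  7 to go: {2,3,4,5,6,7,8} 4
  if 0:k drops first: 4 orders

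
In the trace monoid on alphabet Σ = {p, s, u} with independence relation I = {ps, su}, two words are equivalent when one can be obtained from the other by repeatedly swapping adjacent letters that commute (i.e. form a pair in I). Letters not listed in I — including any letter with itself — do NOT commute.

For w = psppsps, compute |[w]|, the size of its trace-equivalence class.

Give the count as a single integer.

35

0(p) covers ∅
1(s) covers ∅
2(p) covers 0:p
3(p) covers 2:p
4(s) covers 1:s
5(p) covers 3:p
6(s) covers 4:s
floor of heap: 0:p, 1:s
completions by unplaced set U, small U first (add the entries for U minus each lowest piece of U):
  |U|=1: {5}:1  {6}:1
  |U|=2: {3,5}:1  {4,6}:1  {5,6}:2
  |U|=3: {1,4,6}:1  {2,3,5}:1  {3,5,6}:3  {4,5,6}:3
  |U|=4: {0,2,3,5}:1  {1,4,5,6}:4  {2,3,5,6}:4  {3,4,5,6}:6
  |U|=5: {0,2,3,5,6}:5  {1,3,4,5,6}:10  {2,3,4,5,6}:10
  start at 0(p): 20
  start at 1(s): 15
sum over floor = 35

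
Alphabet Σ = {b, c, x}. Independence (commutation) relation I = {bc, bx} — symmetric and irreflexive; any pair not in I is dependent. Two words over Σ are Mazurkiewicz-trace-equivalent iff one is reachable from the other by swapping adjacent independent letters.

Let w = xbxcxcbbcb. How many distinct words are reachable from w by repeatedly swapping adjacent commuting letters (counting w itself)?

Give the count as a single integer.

0(x) covers ∅
1(b) covers ∅
2(x) covers 0:x
3(c) covers 2:x
4(x) covers 3:c
5(c) covers 4:x
6(b) covers 1:b
7(b) covers 6:b
8(c) covers 5:c
9(b) covers 7:b
floor of heap: 0:x, 1:b
completions by unplaced set U, small U first (add the entries for U minus each lowest piece of U):
  |U|=1: {8}:1  {9}:1
  |U|=2: {5,8}:1  {7,9}:1  {8,9}:2
  |U|=3: {4,5,8}:1  {5,8,9}:3  {6,7,9}:1  {7,8,9}:3
  |U|=4: {1,6,7,9}:1  {3,4,5,8}:1  {4,5,8,9}:4  {5,7,8,9}:6  {6,7,8,9}:4
  |U|=5: {1,6,7,8,9}:5  {2,3,4,5,8}:1  {3,4,5,8,9}:5  {4,5,7,8,9}:10  {5,6,7,8,9}:10
  |U|=6: {0,2,3,4,5,8}:1  {1,5,6,7,8,9}:15  {2,3,4,5,8,9}:6  {3,4,5,7,8,9}:15  {4,5,6,7,8,9}:20
  |U|=7: {0,2,3,4,5,8,9}:7  {1,4,5,6,7,8,9}:35  {2,3,4,5,7,8,9}:21  {3,4,5,6,7,8,9}:35
  |U|=8: {0,2,3,4,5,7,8,9}:28  {1,3,4,5,6,7,8,9}:70  {2,3,4,5,6,7,8,9}:56
  start at 0(x): 126
  start at 1(b): 84
sum over floor = 210

210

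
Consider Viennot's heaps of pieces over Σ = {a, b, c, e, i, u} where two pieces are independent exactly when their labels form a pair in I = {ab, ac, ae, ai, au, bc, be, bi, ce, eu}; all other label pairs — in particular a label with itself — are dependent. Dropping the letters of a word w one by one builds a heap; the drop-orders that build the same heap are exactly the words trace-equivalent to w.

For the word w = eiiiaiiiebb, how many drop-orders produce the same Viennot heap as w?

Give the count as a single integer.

495

drop 0:e onto floor
drop 1:i onto {0:e}
drop 2:i onto {1:i}
drop 3:i onto {2:i}
drop 4:a onto floor
drop 5:i onto {3:i}
drop 6:i onto {5:i}
drop 7:i onto {6:i}
drop 8:e onto {7:i}
drop 9:b onto floor
drop 10:b onto {9:b}
ground layer = {0:e, 4:a, 9:b}
drop-orders for the pieces not yet dropped (sum over which currently-grounded one goes next):
  1 to go: {4} 1  {8} 1  {10} 1
  2 to go: {4,8} 2  {4,10} 2  {7,8} 1  {8,10} 2  {9,10} 1
  3 to go: {4,7,8} 3  {4,8,10} 6  {4,9,10} 3  {6,7,8} 1  {7,8,10} 3  {8,9,10} 3
  4 to go: {4,6,7,8} 4  {4,7,8,10} 12  {4,8,9,10} 12  {5,6,7,8} 1  {6,7,8,10} 4  {7,8,9,10} 6
  5 to go: {3,5,6,7,8} 1  {4,5,6,7,8} 5  {4,6,7,8,10} 20  {4,7,8,9,10} 30  {5,6,7,8,10} 5  {6,7,8,9,10} 10
  6 to go: {2,3,5,6,7,8} 1  {3,4,5,6,7,8} 6  {3,5,6,7,8,10} 6  {4,5,6,7,8,10} 30  {4,6,7,8,9,10} 60  {5,6,7,8,9,10} 15
  7 to go: {1,2,3,5,6,7,8} 1  {2,3,4,5,6,7,8} 7  {2,3,5,6,7,8,10} 7  {3,4,5,6,7,8,10} 42  {3,5,6,7,8,9,10} 21  {4,5,6,7,8,9,10} 105
  8 to go: {0,1,2,3,5,6,7,8} 1  {1,2,3,4,5,6,7,8} 8  {1,2,3,5,6,7,8,10} 8  {2,3,4,5,6,7,8,10} 56  {2,3,5,6,7,8,9,10} 28  {3,4,5,6,7,8,9,10} 168
  9 to go: {0,1,2,3,4,5,6,7,8} 9  {0,1,2,3,5,6,7,8,10} 9  {1,2,3,4,5,6,7,8,10} 72  {1,2,3,5,6,7,8,9,10} 36  {2,3,4,5,6,7,8,9,10} 252
  if 0:e drops first: 360 orders
  if 4:a drops first: 45 orders
  if 9:b drops first: 90 orders
heap linearizations: 495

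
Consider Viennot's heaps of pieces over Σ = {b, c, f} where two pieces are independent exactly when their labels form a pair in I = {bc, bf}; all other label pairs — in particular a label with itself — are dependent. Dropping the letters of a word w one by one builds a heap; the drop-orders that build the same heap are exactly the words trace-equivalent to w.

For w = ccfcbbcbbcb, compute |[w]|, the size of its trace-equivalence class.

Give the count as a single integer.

462

drop 0:c onto floor
drop 1:c onto {0:c}
drop 2:f onto {1:c}
drop 3:c onto {2:f}
drop 4:b onto floor
drop 5:b onto {4:b}
drop 6:c onto {3:c}
drop 7:b onto {5:b}
drop 8:b onto {7:b}
drop 9:c onto {6:c}
drop 10:b onto {8:b}
ground layer = {0:c, 4:b}
drop-orders for the pieces not yet dropped (sum over which currently-grounded one goes next):
  1 to go: {9} 1  {10} 1
  2 to go: {6,9} 1  {8,10} 1  {9,10} 2
  3 to go: {3,6,9} 1  {6,9,10} 3  {7,8,10} 1  {8,9,10} 3
  4 to go: {2,3,6,9} 1  {3,6,9,10} 4  {5,7,8,10} 1  {6,8,9,10} 6  {7,8,9,10} 4
  5 to go: {1,2,3,6,9} 1  {2,3,6,9,10} 5  {3,6,8,9,10} 10  {4,5,7,8,10} 1  {5,7,8,9,10} 5  {6,7,8,9,10} 10
  6 to go: {0,1,2,3,6,9} 1  {1,2,3,6,9,10} 6  {2,3,6,8,9,10} 15  {3,6,7,8,9,10} 20  {4,5,7,8,9,10} 6  {5,6,7,8,9,10} 15
  7 to go: {0,1,2,3,6,9,10} 7  {1,2,3,6,8,9,10} 21  {2,3,6,7,8,9,10} 35  {3,5,6,7,8,9,10} 35  {4,5,6,7,8,9,10} 21
  8 to go: {0,1,2,3,6,8,9,10} 28  {1,2,3,6,7,8,9,10} 56  {2,3,5,6,7,8,9,10} 70  {3,4,5,6,7,8,9,10} 56
  9 to go: {0,1,2,3,6,7,8,9,10} 84  {1,2,3,5,6,7,8,9,10} 126  {2,3,4,5,6,7,8,9,10} 126
  if 0:c drops first: 252 orders
  if 4:b drops first: 210 orders
heap linearizations: 462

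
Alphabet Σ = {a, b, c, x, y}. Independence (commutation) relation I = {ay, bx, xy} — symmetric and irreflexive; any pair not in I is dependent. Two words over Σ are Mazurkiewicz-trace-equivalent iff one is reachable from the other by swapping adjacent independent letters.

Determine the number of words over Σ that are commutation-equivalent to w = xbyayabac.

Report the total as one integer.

piece 0:x — minimal
piece 1:b — minimal
piece 2:y rests on {1:b}
piece 3:a rests on {0:x, 1:b}
piece 4:y rests on {2:y}
piece 5:a rests on {3:a}
piece 6:b rests on {4:y, 5:a}
piece 7:a rests on {6:b}
piece 8:c rests on {7:a}
minimal pieces: {0:x, 1:b}
ways to finish when only these pieces remain (= sum over removing one remaining piece with nothing left below it):
  1 left: {8}→1
  2 left: {7,8}→1
  3 left: {6,7,8}→1
  4 left: {4,6,7,8}→1  {5,6,7,8}→1
  5 left: {2,4,6,7,8}→1  {3,5,6,7,8}→1  {4,5,6,7,8}→2
  6 left: {0,3,5,6,7,8}→1  {2,4,5,6,7,8}→3  {3,4,5,6,7,8}→3
  7 left: {0,3,4,5,6,7,8}→4  {2,3,4,5,6,7,8}→6
  placing 0:x first → 6 extensions
  placing 1:b first → 10 extensions
total linear extensions = 16

16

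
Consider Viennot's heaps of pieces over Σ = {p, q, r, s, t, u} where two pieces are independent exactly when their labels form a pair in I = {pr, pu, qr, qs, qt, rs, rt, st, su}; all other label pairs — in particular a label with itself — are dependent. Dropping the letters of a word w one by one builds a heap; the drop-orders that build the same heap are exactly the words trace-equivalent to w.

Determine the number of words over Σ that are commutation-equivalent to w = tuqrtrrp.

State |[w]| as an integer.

0(t) covers ∅
1(u) covers 0:t
2(q) covers 1:u
3(r) covers 1:u
4(t) covers 1:u
5(r) covers 3:r
6(r) covers 5:r
7(p) covers 2:q, 4:t
floor of heap: 0:t
completions by unplaced set U, small U first (add the entries for U minus each lowest piece of U):
  |U|=1: {6}:1  {7}:1
  |U|=2: {2,7}:1  {4,7}:1  {5,6}:1  {6,7}:2
  |U|=3: {2,4,7}:2  {2,6,7}:3  {3,5,6}:1  {4,6,7}:3  {5,6,7}:3
  |U|=4: {2,4,6,7}:8  {2,5,6,7}:6  {3,5,6,7}:4  {4,5,6,7}:6
  |U|=5: {2,3,5,6,7}:10  {2,4,5,6,7}:20  {3,4,5,6,7}:10
  |U|=6: {2,3,4,5,6,7}:40
  start at 0(t): 40

40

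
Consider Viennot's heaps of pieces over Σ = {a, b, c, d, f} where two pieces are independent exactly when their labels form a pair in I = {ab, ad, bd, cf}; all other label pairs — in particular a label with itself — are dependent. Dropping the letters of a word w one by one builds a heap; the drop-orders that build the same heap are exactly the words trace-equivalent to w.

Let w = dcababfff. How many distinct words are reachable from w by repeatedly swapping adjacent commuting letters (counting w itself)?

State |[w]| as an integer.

0(d) covers ∅
1(c) covers 0:d
2(a) covers 1:c
3(b) covers 1:c
4(a) covers 2:a
5(b) covers 3:b
6(f) covers 4:a, 5:b
7(f) covers 6:f
8(f) covers 7:f
floor of heap: 0:d
completions by unplaced set U, small U first (add the entries for U minus each lowest piece of U):
  |U|=1: {8}:1
  |U|=2: {7,8}:1
  |U|=3: {6,7,8}:1
  |U|=4: {4,6,7,8}:1  {5,6,7,8}:1
  |U|=5: {2,4,6,7,8}:1  {3,5,6,7,8}:1  {4,5,6,7,8}:2
  |U|=6: {2,4,5,6,7,8}:3  {3,4,5,6,7,8}:3
  |U|=7: {2,3,4,5,6,7,8}:6
  start at 0(d): 6

6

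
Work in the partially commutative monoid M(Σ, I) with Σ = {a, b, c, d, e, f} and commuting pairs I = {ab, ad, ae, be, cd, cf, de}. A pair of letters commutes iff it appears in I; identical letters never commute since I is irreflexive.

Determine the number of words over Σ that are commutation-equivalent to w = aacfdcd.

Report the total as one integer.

10

#0=a has no predecessor
#1=a depends on [0:a]
#2=c depends on [1:a]
#3=f depends on [1:a]
#4=d depends on [3:f]
#5=c depends on [2:c]
#6=d depends on [4:d]
sources: [0:a]
N(rest) = Σ N(rest − s) over sources s of rest; N(one piece) = 1:
  size 1 → [5]=1  [6]=1
  size 2 → [2,5]=1  [4,6]=1  [5,6]=2
  size 3 → [2,5,6]=3  [3,4,6]=1  [4,5,6]=3
  size 4 → [2,4,5,6]=6  [3,4,5,6]=4
  size 5 → [2,3,4,5,6]=10
  first=0(a) contributes 10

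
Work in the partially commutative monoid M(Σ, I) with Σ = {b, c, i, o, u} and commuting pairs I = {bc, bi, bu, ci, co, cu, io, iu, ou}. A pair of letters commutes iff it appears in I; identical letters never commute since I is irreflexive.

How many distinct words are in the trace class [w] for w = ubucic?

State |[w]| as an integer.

piece 0:u — minimal
piece 1:b — minimal
piece 2:u rests on {0:u}
piece 3:c — minimal
piece 4:i — minimal
piece 5:c rests on {3:c}
minimal pieces: {0:u, 1:b, 3:c, 4:i}
ways to finish when only these pieces remain (= sum over removing one remaining piece with nothing left below it):
  1 left: {1}→1  {2}→1  {4}→1  {5}→1
  2 left: {0,2}→1  {1,2}→2  {1,4}→2  {1,5}→2  {2,4}→2  {2,5}→2  {3,5}→1  {4,5}→2
  3 left: {0,1,2}→3  {0,2,4}→3  {0,2,5}→3  {1,2,4}→6  {1,2,5}→6  {1,3,5}→3  {1,4,5}→6  {2,3,5}→3  {2,4,5}→6  {3,4,5}→3
  4 left: {0,1,2,4}→12  {0,1,2,5}→12  {0,2,3,5}→6  {0,2,4,5}→12  {1,2,3,5}→12  {1,2,4,5}→24  {1,3,4,5}→12  {2,3,4,5}→12
  placing 0:u first → 60 extensions
  placing 1:b first → 30 extensions
  placing 3:c first → 60 extensions
  placing 4:i first → 30 extensions
total linear extensions = 180

180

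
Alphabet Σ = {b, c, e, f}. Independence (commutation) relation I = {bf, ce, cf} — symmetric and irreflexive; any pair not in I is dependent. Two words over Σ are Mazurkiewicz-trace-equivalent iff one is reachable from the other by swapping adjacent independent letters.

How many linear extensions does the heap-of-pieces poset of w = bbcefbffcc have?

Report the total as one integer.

55

drop 0:b onto floor
drop 1:b onto {0:b}
drop 2:c onto {1:b}
drop 3:e onto {1:b}
drop 4:f onto {3:e}
drop 5:b onto {2:c, 3:e}
drop 6:f onto {4:f}
drop 7:f onto {6:f}
drop 8:c onto {5:b}
drop 9:c onto {8:c}
ground layer = {0:b}
drop-orders for the pieces not yet dropped (sum over which currently-grounded one goes next):
  1 to go: {7} 1  {9} 1
  2 to go: {6,7} 1  {7,9} 2  {8,9} 1
  3 to go: {4,6,7} 1  {5,8,9} 1  {6,7,9} 3  {7,8,9} 3
  4 to go: {2,5,8,9} 1  {4,6,7,9} 4  {5,7,8,9} 4  {6,7,8,9} 6
  5 to go: {2,5,7,8,9} 5  {4,6,7,8,9} 10  {5,6,7,8,9} 10
  6 to go: {2,5,6,7,8,9} 15  {4,5,6,7,8,9} 20
  7 to go: {2,4,5,6,7,8,9} 35  {3,4,5,6,7,8,9} 20
  8 to go: {2,3,4,5,6,7,8,9} 55
  if 0:b drops first: 55 orders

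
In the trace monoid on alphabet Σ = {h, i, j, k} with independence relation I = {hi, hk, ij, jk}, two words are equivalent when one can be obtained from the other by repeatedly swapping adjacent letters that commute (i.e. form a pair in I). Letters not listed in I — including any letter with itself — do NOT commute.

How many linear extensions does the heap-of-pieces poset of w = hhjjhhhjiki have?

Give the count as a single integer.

drop 0:h onto floor
drop 1:h onto {0:h}
drop 2:j onto {1:h}
drop 3:j onto {2:j}
drop 4:h onto {3:j}
drop 5:h onto {4:h}
drop 6:h onto {5:h}
drop 7:j onto {6:h}
drop 8:i onto floor
drop 9:k onto {8:i}
drop 10:i onto {9:k}
ground layer = {0:h, 8:i}
drop-orders for the pieces not yet dropped (sum over which currently-grounded one goes next):
  1 to go: {7} 1  {10} 1
  2 to go: {6,7} 1  {7,10} 2  {9,10} 1
  3 to go: {5,6,7} 1  {6,7,10} 3  {7,9,10} 3  {8,9,10} 1
  4 to go: {4,5,6,7} 1  {5,6,7,10} 4  {6,7,9,10} 6  {7,8,9,10} 4
  5 to go: {3,4,5,6,7} 1  {4,5,6,7,10} 5  {5,6,7,9,10} 10  {6,7,8,9,10} 10
  6 to go: {2,3,4,5,6,7} 1  {3,4,5,6,7,10} 6  {4,5,6,7,9,10} 15  {5,6,7,8,9,10} 20
  7 to go: {1,2,3,4,5,6,7} 1  {2,3,4,5,6,7,10} 7  {3,4,5,6,7,9,10} 21  {4,5,6,7,8,9,10} 35
  8 to go: {0,1,2,3,4,5,6,7} 1  {1,2,3,4,5,6,7,10} 8  {2,3,4,5,6,7,9,10} 28  {3,4,5,6,7,8,9,10} 56
  9 to go: {0,1,2,3,4,5,6,7,10} 9  {1,2,3,4,5,6,7,9,10} 36  {2,3,4,5,6,7,8,9,10} 84
  if 0:h drops first: 120 orders
  if 8:i drops first: 45 orders
heap linearizations: 165

165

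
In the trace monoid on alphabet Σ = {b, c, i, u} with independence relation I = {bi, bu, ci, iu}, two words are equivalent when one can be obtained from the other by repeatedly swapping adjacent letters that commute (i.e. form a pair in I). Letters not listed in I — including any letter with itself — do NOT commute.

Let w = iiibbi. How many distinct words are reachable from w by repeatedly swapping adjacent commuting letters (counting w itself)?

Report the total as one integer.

15

drop 0:i onto floor
drop 1:i onto {0:i}
drop 2:i onto {1:i}
drop 3:b onto floor
drop 4:b onto {3:b}
drop 5:i onto {2:i}
ground layer = {0:i, 3:b}
drop-orders for the pieces not yet dropped (sum over which currently-grounded one goes next):
  1 to go: {4} 1  {5} 1
  2 to go: {2,5} 1  {3,4} 1  {4,5} 2
  3 to go: {1,2,5} 1  {2,4,5} 3  {3,4,5} 3
  4 to go: {0,1,2,5} 1  {1,2,4,5} 4  {2,3,4,5} 6
  if 0:i drops first: 10 orders
  if 3:b drops first: 5 orders
heap linearizations: 15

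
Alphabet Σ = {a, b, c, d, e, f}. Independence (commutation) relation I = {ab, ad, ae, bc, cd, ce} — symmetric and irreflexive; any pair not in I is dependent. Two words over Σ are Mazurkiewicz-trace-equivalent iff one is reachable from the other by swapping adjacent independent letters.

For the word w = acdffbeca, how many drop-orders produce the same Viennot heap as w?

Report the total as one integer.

18

piece 0:a — minimal
piece 1:c rests on {0:a}
piece 2:d — minimal
piece 3:f rests on {1:c, 2:d}
piece 4:f rests on {3:f}
piece 5:b rests on {4:f}
piece 6:e rests on {5:b}
piece 7:c rests on {4:f}
piece 8:a rests on {7:c}
minimal pieces: {0:a, 2:d}
ways to finish when only these pieces remain (= sum over removing one remaining piece with nothing left below it):
  1 left: {6}→1  {8}→1
  2 left: {5,6}→1  {6,8}→2  {7,8}→1
  3 left: {5,6,8}→3  {6,7,8}→3
  4 left: {5,6,7,8}→6
  5 left: {4,5,6,7,8}→6
  6 left: {3,4,5,6,7,8}→6
  7 left: {1,3,4,5,6,7,8}→6  {2,3,4,5,6,7,8}→6
  placing 0:a first → 12 extensions
  placing 2:d first → 6 extensions
total linear extensions = 18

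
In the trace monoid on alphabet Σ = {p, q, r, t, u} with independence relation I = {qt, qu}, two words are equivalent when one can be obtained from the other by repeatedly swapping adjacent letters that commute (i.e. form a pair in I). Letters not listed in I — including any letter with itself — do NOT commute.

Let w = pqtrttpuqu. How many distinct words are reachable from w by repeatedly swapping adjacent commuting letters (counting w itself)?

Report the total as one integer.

6

0(p) covers ∅
1(q) covers 0:p
2(t) covers 0:p
3(r) covers 1:q, 2:t
4(t) covers 3:r
5(t) covers 4:t
6(p) covers 5:t
7(u) covers 6:p
8(q) covers 6:p
9(u) covers 7:u
floor of heap: 0:p
completions by unplaced set U, small U first (add the entries for U minus each lowest piece of U):
  |U|=1: {8}:1  {9}:1
  |U|=2: {7,9}:1  {8,9}:2
  |U|=3: {7,8,9}:3
  |U|=4: {6,7,8,9}:3
  |U|=5: {5,6,7,8,9}:3
  |U|=6: {4,5,6,7,8,9}:3
  |U|=7: {3,4,5,6,7,8,9}:3
  |U|=8: {1,3,4,5,6,7,8,9}:3  {2,3,4,5,6,7,8,9}:3
  start at 0(p): 6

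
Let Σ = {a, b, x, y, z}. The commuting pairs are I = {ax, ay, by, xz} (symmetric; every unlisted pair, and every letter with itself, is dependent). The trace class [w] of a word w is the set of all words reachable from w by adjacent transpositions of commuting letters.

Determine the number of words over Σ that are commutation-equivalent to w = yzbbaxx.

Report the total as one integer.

3

drop 0:y onto floor
drop 1:z onto {0:y}
drop 2:b onto {1:z}
drop 3:b onto {2:b}
drop 4:a onto {3:b}
drop 5:x onto {3:b}
drop 6:x onto {5:x}
ground layer = {0:y}
drop-orders for the pieces not yet dropped (sum over which currently-grounded one goes next):
  1 to go: {4} 1  {6} 1
  2 to go: {4,6} 2  {5,6} 1
  3 to go: {4,5,6} 3
  4 to go: {3,4,5,6} 3
  5 to go: {2,3,4,5,6} 3
  if 0:y drops first: 3 orders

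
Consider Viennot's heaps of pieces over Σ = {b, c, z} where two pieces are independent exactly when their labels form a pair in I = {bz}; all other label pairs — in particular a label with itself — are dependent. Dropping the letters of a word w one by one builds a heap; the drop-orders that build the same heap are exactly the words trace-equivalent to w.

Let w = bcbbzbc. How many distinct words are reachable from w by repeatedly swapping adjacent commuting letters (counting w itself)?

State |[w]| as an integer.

4

0(b) covers ∅
1(c) covers 0:b
2(b) covers 1:c
3(b) covers 2:b
4(z) covers 1:c
5(b) covers 3:b
6(c) covers 4:z, 5:b
floor of heap: 0:b
completions by unplaced set U, small U first (add the entries for U minus each lowest piece of U):
  |U|=1: {6}:1
  |U|=2: {4,6}:1  {5,6}:1
  |U|=3: {3,5,6}:1  {4,5,6}:2
  |U|=4: {2,3,5,6}:1  {3,4,5,6}:3
  |U|=5: {2,3,4,5,6}:4
  start at 0(b): 4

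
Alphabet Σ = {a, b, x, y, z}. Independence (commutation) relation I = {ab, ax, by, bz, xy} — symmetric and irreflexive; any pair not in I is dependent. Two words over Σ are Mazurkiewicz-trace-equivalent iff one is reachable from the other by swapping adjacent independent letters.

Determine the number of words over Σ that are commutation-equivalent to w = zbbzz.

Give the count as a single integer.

10

0(z) covers ∅
1(b) covers ∅
2(b) covers 1:b
3(z) covers 0:z
4(z) covers 3:z
floor of heap: 0:z, 1:b
completions by unplaced set U, small U first (add the entries for U minus each lowest piece of U):
  |U|=1: {2}:1  {4}:1
  |U|=2: {1,2}:1  {2,4}:2  {3,4}:1
  |U|=3: {0,3,4}:1  {1,2,4}:3  {2,3,4}:3
  start at 0(z): 6
  start at 1(b): 4
sum over floor = 10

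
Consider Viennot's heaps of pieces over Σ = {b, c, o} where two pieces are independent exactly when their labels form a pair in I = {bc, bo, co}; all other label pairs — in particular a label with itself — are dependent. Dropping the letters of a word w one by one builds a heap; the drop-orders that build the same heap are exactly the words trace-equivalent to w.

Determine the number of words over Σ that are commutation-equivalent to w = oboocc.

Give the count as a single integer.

60

0(o) covers ∅
1(b) covers ∅
2(o) covers 0:o
3(o) covers 2:o
4(c) covers ∅
5(c) covers 4:c
floor of heap: 0:o, 1:b, 4:c
completions by unplaced set U, small U first (add the entries for U minus each lowest piece of U):
  |U|=1: {1}:1  {3}:1  {5}:1
  |U|=2: {1,3}:2  {1,5}:2  {2,3}:1  {3,5}:2  {4,5}:1
  |U|=3: {0,2,3}:1  {1,2,3}:3  {1,3,5}:6  {1,4,5}:3  {2,3,5}:3  {3,4,5}:3
  |U|=4: {0,1,2,3}:4  {0,2,3,5}:4  {1,2,3,5}:12  {1,3,4,5}:12  {2,3,4,5}:6
  start at 0(o): 30
  start at 1(b): 10
  start at 4(c): 20
sum over floor = 60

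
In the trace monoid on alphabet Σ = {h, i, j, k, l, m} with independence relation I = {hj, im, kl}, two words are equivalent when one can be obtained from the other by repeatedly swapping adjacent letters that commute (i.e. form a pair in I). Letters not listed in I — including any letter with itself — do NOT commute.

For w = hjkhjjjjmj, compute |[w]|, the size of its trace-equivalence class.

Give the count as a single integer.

10

#0=h has no predecessor
#1=j has no predecessor
#2=k depends on [0:h, 1:j]
#3=h depends on [2:k]
#4=j depends on [2:k]
#5=j depends on [4:j]
#6=j depends on [5:j]
#7=j depends on [6:j]
#8=m depends on [3:h, 7:j]
#9=j depends on [8:m]
sources: [0:h, 1:j]
N(rest) = Σ N(rest − s) over sources s of rest; N(one piece) = 1:
  size 1 → [9]=1
  size 2 → [8,9]=1
  size 3 → [3,8,9]=1  [7,8,9]=1
  size 4 → [3,7,8,9]=2  [6,7,8,9]=1
  size 5 → [3,6,7,8,9]=3  [5,6,7,8,9]=1
  size 6 → [3,5,6,7,8,9]=4  [4,5,6,7,8,9]=1
  size 7 → [3,4,5,6,7,8,9]=5
  size 8 → [2,3,4,5,6,7,8,9]=5
  first=0(h) contributes 5
  first=1(j) contributes 5
|[w]| = 10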